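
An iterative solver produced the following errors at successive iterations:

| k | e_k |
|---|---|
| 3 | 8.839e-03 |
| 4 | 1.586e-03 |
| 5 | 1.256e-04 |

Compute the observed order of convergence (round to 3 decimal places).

p ≈ ln(e_5/e_4) / ln(e_4/e_3)
  = ln(1.256e-04/1.586e-03) / ln(1.586e-03/8.839e-03)
  = ln(0.0791929) / ln(0.179432)
  = -2.535869 / -1.717959 ≈ 1.476094

1.476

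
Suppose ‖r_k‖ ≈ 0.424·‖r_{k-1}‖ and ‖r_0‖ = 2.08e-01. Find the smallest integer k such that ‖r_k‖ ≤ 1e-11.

After k steps, ‖r_k‖ ≈ 2.08e-01·0.424^k.
Need 0.424^k ≤ 1e-11/2.08e-01 = 4.80769e-11.
k ≥ ln(4.80769e-11)/ln(0.424) = -23.7582/-0.85802 = 27.690.
Smallest integer k = 28.

28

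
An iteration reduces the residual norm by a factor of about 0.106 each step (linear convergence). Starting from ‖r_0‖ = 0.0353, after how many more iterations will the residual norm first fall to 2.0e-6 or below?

After k steps, ‖r_k‖ ≈ 0.0353·0.106^k.
Need 0.106^k ≤ 2.0e-6/0.0353 = 5.66572e-05.
k ≥ ln(5.66572e-05)/ln(0.106) = -9.7785/-2.24432 = 4.357.
Smallest integer k = 5.

5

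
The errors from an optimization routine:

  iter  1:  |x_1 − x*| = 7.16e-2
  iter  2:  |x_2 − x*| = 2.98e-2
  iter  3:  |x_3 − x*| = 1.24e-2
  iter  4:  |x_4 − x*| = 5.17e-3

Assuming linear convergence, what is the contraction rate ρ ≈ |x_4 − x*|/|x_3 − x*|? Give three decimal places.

0.417

ρ ≈ |x_4 − x*|/|x_3 − x*| = 5.17e-3/1.24e-2 = 0.41694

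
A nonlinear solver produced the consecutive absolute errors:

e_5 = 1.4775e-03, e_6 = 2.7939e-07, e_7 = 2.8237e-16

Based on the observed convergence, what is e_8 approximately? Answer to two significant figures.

5.2e-38

First estimate the order: p ≈ ln(e_7/e_6) / ln(e_6/e_5) = ln(2.8237e-16/2.7939e-07)/ln(2.7939e-07/1.4775e-03) = ln(1.01067e-09)/ln(0.000189096) ≈ 2.4160.
Then e_8 ≈ e_7·(e_7/e_6)^p = 2.8237e-16·(1.01067e-09)^2.4160 = 2.8237e-16·1.84985e-22 ≈ 5.223e-38.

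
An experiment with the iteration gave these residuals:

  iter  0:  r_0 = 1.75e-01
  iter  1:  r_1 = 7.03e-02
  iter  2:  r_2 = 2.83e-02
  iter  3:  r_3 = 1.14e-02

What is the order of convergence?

1

Consecutive ratios: r_3/r_2 = 1.14e-02/2.83e-02 = 0.402827, r_2/r_1 = 2.83e-02/7.03e-02 = 0.40256.
p ≈ ln(0.402827)/ln(0.40256) = -0.9092/-0.9099 ≈ 1.00.
So the convergence is linear (order 1).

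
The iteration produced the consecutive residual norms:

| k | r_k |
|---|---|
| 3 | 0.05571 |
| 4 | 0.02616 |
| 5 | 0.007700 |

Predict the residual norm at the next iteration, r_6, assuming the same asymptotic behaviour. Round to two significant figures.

1.1e-3

First estimate the order: p ≈ ln(r_5/r_4) / ln(r_4/r_3) = ln(0.007700/0.02616)/ln(0.02616/0.05571) = ln(0.294343)/ln(0.469575) ≈ 1.6179.
Then r_6 ≈ r_5·(r_5/r_4)^p = 0.007700·(0.294343)^1.6179 = 0.007700·0.138248 ≈ 0.001065.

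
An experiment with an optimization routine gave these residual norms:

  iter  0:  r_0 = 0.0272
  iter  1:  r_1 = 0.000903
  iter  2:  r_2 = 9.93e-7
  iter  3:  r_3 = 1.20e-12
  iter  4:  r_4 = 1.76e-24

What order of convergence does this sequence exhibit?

Consecutive ratios: r_4/r_3 = 1.76e-24/1.20e-12 = 1.46667e-12, r_3/r_2 = 1.20e-12/9.93e-7 = 1.20846e-06.
p ≈ ln(1.46667e-12)/ln(1.20846e-06) = -27.2480/-13.6262 ≈ 2.00.
So the convergence is quadratic (order 2).

2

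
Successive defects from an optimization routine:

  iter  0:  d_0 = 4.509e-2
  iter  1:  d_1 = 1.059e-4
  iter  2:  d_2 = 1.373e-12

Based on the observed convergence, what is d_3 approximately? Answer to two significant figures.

First estimate the order: p ≈ ln(d_2/d_1) / ln(d_1/d_0) = ln(1.373e-12/1.059e-4)/ln(1.059e-4/4.509e-2) = ln(1.29651e-08)/ln(0.00234864) ≈ 2.9999.
Then d_3 ≈ d_2·(d_2/d_1)^p = 1.373e-12·(1.29651e-08)^2.9999 = 1.373e-12·2.18331e-24 ≈ 2.998e-36.

3.0e-36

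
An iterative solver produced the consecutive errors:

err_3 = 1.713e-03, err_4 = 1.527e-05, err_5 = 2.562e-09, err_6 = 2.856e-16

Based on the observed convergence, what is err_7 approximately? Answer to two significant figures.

First estimate the order: p ≈ ln(err_6/err_5) / ln(err_5/err_4) = ln(2.856e-16/2.562e-09)/ln(2.562e-09/1.527e-05) = ln(1.11475e-07)/ln(0.00016778) ≈ 1.8417.
Then err_7 ≈ err_6·(err_6/err_5)^p = 2.856e-16·(1.11475e-07)^1.8417 = 2.856e-16·1.5667e-13 ≈ 4.474e-29.

4.5e-29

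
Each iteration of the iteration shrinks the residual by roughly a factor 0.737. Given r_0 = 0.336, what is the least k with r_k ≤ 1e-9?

65

After k steps, r_k ≈ 0.336·0.737^k.
Need 0.737^k ≤ 1e-9/0.336 = 2.97619e-09.
k ≥ ln(2.97619e-09)/ln(0.737) = -19.6326/-0.30517 = 64.333.
Smallest integer k = 65.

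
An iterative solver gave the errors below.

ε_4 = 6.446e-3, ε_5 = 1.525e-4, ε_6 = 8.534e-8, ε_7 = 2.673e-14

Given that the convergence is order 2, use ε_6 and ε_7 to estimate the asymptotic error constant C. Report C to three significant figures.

3.67

C ≈ ε_7 / ε_6^2
  = 2.673e-14 / (8.534e-8)^2
  = 2.673e-14 / 7.28292e-15 ≈ 3.6702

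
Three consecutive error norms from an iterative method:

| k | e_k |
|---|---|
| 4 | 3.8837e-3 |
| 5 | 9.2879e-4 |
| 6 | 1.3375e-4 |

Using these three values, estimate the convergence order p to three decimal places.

p ≈ ln(e_6/e_5) / ln(e_5/e_4)
  = ln(1.3375e-4/9.2879e-4) / ln(9.2879e-4/3.8837e-3)
  = ln(0.144005) / ln(0.239151)
  = -1.937907 / -1.430660 ≈ 1.354555

1.355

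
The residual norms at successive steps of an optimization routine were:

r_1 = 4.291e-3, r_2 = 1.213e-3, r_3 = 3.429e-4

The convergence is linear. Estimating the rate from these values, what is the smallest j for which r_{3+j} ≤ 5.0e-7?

Rate ρ ≈ r_3/r_2 = 3.429e-4/1.213e-3 = 0.2827.
After j more steps, r_{3+j} ≈ 3.429e-4·ρ^j; need ρ^j ≤ 5.0e-7/3.429e-4 = 0.00145815.
j ≥ ln(0.00145815)/ln(0.2827) = -6.5306/-1.26337 = 5.169.
So 6 more iterations are needed.

6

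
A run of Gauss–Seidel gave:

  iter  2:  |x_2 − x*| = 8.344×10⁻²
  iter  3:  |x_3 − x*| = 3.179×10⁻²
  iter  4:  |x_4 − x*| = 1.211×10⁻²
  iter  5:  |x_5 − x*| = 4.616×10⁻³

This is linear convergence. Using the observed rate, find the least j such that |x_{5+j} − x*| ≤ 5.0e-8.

12

Rate ρ ≈ |x_5 − x*|/|x_4 − x*| = 4.616×10⁻³/1.211×10⁻² = 0.3812.
After j more steps, |x_{5+j} − x*| ≈ 4.616×10⁻³·ρ^j; need ρ^j ≤ 5.0e-8/4.616×10⁻³ = 1.08319e-05.
j ≥ ln(1.08319e-05)/ln(0.3812) = -11.4330/-0.96443 = 11.855.
So 12 more iterations are needed.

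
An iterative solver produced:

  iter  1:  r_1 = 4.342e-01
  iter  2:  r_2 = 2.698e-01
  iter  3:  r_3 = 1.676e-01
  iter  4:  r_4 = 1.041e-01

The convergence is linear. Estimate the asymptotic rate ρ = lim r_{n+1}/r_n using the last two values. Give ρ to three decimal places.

0.621

ρ ≈ r_4/r_3 = 1.041e-01/1.676e-01 = 0.62112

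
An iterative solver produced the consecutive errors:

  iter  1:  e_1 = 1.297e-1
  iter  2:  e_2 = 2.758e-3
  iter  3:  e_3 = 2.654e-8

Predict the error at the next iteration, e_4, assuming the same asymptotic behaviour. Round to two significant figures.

First estimate the order: p ≈ ln(e_3/e_2) / ln(e_2/e_1) = ln(2.654e-8/2.758e-3)/ln(2.758e-3/1.297e-1) = ln(9.62292e-06)/ln(0.0212645) ≈ 2.9998.
Then e_4 ≈ e_3·(e_3/e_2)^p = 2.654e-8·(9.62292e-06)^2.9998 = 2.654e-8·8.93149e-16 ≈ 2.37e-23.

2.4e-23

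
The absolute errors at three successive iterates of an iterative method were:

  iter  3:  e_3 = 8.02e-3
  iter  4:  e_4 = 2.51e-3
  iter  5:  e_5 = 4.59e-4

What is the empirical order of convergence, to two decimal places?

1.46

p ≈ ln(e_5/e_4) / ln(e_4/e_3)
  = ln(4.59e-4/2.51e-3) / ln(2.51e-3/8.02e-3)
  = ln(0.182869) / ln(0.312968)
  = -1.69899 / -1.16165 ≈ 1.46257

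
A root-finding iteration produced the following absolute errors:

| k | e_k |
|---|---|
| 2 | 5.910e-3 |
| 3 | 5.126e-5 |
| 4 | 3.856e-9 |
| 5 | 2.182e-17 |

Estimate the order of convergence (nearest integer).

2

Consecutive ratios: e_5/e_4 = 2.182e-17/3.856e-9 = 5.65871e-09, e_4/e_3 = 3.856e-9/5.126e-5 = 7.52243e-05.
p ≈ ln(5.65871e-09)/ln(7.52243e-05) = -18.9901/-9.4950 ≈ 2.00.
So the convergence is quadratic (order 2).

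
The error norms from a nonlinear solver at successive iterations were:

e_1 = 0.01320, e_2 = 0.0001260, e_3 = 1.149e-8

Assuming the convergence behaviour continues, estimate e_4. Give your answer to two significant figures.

9.6e-17

First estimate the order: p ≈ ln(e_3/e_2) / ln(e_2/e_1) = ln(1.149e-8/0.0001260)/ln(0.0001260/0.01320) = ln(9.11905e-05)/ln(0.00954545) ≈ 1.9998.
Then e_4 ≈ e_3·(e_3/e_2)^p = 1.149e-8·(9.11905e-05)^1.9998 = 1.149e-8·8.33119e-09 ≈ 9.573e-17.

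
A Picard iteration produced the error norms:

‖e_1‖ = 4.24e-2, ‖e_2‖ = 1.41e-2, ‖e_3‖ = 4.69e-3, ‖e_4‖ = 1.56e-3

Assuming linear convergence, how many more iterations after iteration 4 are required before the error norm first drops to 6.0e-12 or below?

Rate ρ ≈ ‖e_4‖/‖e_3‖ = 1.56e-3/4.69e-3 = 0.3326.
After j more steps, ‖e_{4+j}‖ ≈ 1.56e-3·ρ^j; need ρ^j ≤ 6.0e-12/1.56e-3 = 3.84615e-09.
j ≥ ln(3.84615e-09)/ln(0.3326) = -19.3762/-1.10081 = 17.602.
So 18 more iterations are needed.

18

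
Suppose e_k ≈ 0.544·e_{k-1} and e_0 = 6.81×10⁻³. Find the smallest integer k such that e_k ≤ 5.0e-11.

After k steps, e_k ≈ 6.81×10⁻³·0.544^k.
Need 0.544^k ≤ 5.0e-11/6.81×10⁻³ = 7.34214e-09.
k ≥ ln(7.34214e-09)/ln(0.544) = -18.7296/-0.60881 = 30.764.
Smallest integer k = 31.

31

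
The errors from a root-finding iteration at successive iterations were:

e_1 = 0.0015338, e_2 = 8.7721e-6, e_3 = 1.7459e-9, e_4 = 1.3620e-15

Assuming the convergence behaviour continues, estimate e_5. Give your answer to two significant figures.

1.1e-25

First estimate the order: p ≈ ln(e_4/e_3) / ln(e_3/e_2) = ln(1.3620e-15/1.7459e-9)/ln(1.7459e-9/8.7721e-6) = ln(7.80113e-07)/ln(0.000199029) ≈ 1.6503.
Then e_5 ≈ e_4·(e_4/e_3)^p = 1.3620e-15·(7.80113e-07)^1.6503 = 1.3620e-15·8.322e-11 ≈ 1.133e-25.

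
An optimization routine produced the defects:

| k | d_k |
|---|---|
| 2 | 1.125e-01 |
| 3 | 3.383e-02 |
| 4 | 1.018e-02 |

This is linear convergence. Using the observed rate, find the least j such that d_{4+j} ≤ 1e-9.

14

Rate ρ ≈ d_4/d_3 = 1.018e-02/3.383e-02 = 0.3009.
After j more steps, d_{4+j} ≈ 1.018e-02·ρ^j; need ρ^j ≤ 1e-9/1.018e-02 = 9.82318e-08.
j ≥ ln(9.82318e-08)/ln(0.3009) = -16.1359/-1.20098 = 13.436.
So 14 more iterations are needed.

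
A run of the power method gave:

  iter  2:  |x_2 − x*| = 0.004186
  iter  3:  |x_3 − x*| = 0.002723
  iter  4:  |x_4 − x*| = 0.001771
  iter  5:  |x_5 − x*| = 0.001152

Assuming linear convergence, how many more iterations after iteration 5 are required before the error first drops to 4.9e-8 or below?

24

Rate ρ ≈ |x_5 − x*|/|x_4 − x*| = 0.001152/0.001771 = 0.6505.
After j more steps, |x_{5+j} − x*| ≈ 0.001152·ρ^j; need ρ^j ≤ 4.9e-8/0.001152 = 4.25347e-05.
j ≥ ln(4.25347e-05)/ln(0.6505) = -10.0652/-0.43001 = 23.407.
So 24 more iterations are needed.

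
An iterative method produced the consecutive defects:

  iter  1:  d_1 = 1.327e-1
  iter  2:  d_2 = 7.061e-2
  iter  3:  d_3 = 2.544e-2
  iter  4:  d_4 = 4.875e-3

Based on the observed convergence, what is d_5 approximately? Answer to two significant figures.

3.4e-4

First estimate the order: p ≈ ln(d_4/d_3) / ln(d_3/d_2) = ln(4.875e-3/2.544e-2)/ln(2.544e-2/7.061e-2) = ln(0.191627)/ln(0.360289) ≈ 1.6185.
Then d_5 ≈ d_4·(d_4/d_3)^p = 4.875e-3·(0.191627)^1.6185 = 4.875e-3·0.0689694 ≈ 0.0003362.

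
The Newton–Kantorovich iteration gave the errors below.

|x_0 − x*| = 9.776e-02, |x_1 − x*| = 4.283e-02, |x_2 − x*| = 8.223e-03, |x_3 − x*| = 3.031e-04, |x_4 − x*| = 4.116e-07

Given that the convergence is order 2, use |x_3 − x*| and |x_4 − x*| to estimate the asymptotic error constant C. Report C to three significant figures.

C ≈ |x_4 − x*| / |x_3 − x*|^2
  = 4.116e-07 / (3.031e-04)^2
  = 4.116e-07 / 9.18696e-08 ≈ 4.4803

4.48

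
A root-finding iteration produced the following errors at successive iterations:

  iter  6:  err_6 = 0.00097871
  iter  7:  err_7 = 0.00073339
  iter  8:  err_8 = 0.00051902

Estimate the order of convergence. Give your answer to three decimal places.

p ≈ ln(err_8/err_7) / ln(err_7/err_6)
  = ln(0.00051902/0.00073339) / ln(0.00073339/0.00097871)
  = ln(0.7077) / ln(0.749344)
  = -0.345735 / -0.288557 ≈ 1.198151

1.198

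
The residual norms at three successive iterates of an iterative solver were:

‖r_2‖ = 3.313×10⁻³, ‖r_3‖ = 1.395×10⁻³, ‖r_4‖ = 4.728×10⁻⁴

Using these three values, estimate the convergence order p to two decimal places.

1.25

p ≈ ln(‖r_4‖/‖r_3‖) / ln(‖r_3‖/‖r_2‖)
  = ln(4.728×10⁻⁴/1.395×10⁻³) / ln(1.395×10⁻³/3.313×10⁻³)
  = ln(0.338925) / ln(0.421069)
  = -1.08198 / -0.86496 ≈ 1.25090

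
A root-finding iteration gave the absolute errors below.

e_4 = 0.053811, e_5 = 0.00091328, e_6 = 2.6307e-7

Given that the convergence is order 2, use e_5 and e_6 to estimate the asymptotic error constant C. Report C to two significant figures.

0.32

C ≈ e_6 / e_5^2
  = 2.6307e-7 / (0.00091328)^2
  = 2.6307e-7 / 8.3408e-07 ≈ 0.3154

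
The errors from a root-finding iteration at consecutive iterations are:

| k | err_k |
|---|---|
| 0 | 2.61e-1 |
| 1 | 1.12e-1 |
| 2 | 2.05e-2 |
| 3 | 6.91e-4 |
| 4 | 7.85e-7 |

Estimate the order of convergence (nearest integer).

2

Consecutive ratios: err_4/err_3 = 7.85e-7/6.91e-4 = 0.00113603, err_3/err_2 = 6.91e-4/2.05e-2 = 0.0337073.
p ≈ ln(0.00113603)/ln(0.0337073) = -6.7802/-3.3900 ≈ 2.00.
So the convergence is quadratic (order 2).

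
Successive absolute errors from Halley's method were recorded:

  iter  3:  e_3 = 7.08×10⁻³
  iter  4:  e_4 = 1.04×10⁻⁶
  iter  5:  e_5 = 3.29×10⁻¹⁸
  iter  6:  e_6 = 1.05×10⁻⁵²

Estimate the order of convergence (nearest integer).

3

Consecutive ratios: e_6/e_5 = 1.05×10⁻⁵²/3.29×10⁻¹⁸ = 3.19149e-35, e_5/e_4 = 3.29×10⁻¹⁸/1.04×10⁻⁶ = 3.16346e-12.
p ≈ ln(3.19149e-35)/ln(3.16346e-12) = -79.4300/-26.4794 ≈ 3.00.
So the convergence is cubic (order 3).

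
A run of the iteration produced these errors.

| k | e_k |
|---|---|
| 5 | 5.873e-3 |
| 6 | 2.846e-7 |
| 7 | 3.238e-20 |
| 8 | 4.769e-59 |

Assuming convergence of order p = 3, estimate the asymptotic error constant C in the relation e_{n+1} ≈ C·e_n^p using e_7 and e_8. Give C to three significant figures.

C ≈ e_8 / e_7^3
  = 4.769e-59 / (3.238e-20)^3
  = 4.769e-59 / 3.39493e-59 ≈ 1.4047

1.40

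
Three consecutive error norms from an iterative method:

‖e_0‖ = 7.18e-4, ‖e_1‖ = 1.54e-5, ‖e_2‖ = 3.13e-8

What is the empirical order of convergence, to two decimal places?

p ≈ ln(‖e_2‖/‖e_1‖) / ln(‖e_1‖/‖e_0‖)
  = ln(3.13e-8/1.54e-5) / ln(1.54e-5/7.18e-4)
  = ln(0.00203247) / ln(0.0214485)
  = -6.19850 / -3.84210 ≈ 1.61331

1.61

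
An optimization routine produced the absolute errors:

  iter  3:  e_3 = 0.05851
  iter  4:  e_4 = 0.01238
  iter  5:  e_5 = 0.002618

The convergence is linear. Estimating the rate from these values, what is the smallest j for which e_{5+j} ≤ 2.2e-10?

11

Rate ρ ≈ e_5/e_4 = 0.002618/0.01238 = 0.2115.
After j more steps, e_{5+j} ≈ 0.002618·ρ^j; need ρ^j ≤ 2.2e-10/0.002618 = 8.40336e-08.
j ≥ ln(8.40336e-08)/ln(0.2115) = -16.2920/-1.55353 = 10.487.
So 11 more iterations are needed.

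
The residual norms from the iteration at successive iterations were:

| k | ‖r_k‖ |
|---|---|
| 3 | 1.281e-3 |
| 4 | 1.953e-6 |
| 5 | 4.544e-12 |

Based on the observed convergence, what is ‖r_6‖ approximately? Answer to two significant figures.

First estimate the order: p ≈ ln(‖r_5‖/‖r_4‖) / ln(‖r_4‖/‖r_3‖) = ln(4.544e-12/1.953e-6)/ln(1.953e-6/1.281e-3) = ln(2.32668e-06)/ln(0.00152459) ≈ 1.9998.
Then ‖r_6‖ ≈ ‖r_5‖·(‖r_5‖/‖r_4‖)^p = 4.544e-12·(2.32668e-06)^1.9998 = 4.544e-12·5.4275e-12 ≈ 2.466e-23.

2.5e-23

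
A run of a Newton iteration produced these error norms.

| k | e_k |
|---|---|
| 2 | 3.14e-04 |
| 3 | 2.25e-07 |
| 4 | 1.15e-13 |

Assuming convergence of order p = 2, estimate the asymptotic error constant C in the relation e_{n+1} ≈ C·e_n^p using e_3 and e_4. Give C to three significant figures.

2.27

C ≈ e_4 / e_3^2
  = 1.15e-13 / (2.25e-07)^2
  = 1.15e-13 / 5.0625e-14 ≈ 2.2716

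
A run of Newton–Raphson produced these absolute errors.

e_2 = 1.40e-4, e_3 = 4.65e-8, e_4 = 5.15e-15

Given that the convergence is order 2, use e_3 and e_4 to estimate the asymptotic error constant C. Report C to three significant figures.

C ≈ e_4 / e_3^2
  = 5.15e-15 / (4.65e-8)^2
  = 5.15e-15 / 2.16225e-15 ≈ 2.3818

2.38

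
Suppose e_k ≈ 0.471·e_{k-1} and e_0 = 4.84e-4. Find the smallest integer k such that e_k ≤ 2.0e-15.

35

After k steps, e_k ≈ 4.84e-4·0.471^k.
Need 0.471^k ≤ 2.0e-15/4.84e-4 = 4.13223e-12.
k ≥ ln(4.13223e-12)/ln(0.471) = -26.2122/-0.75290 = 34.815.
Smallest integer k = 35.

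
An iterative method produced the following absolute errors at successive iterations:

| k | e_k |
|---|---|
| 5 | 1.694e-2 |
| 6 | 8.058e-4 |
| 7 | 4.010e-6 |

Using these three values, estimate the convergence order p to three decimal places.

1.741

p ≈ ln(e_7/e_6) / ln(e_6/e_5)
  = ln(4.010e-6/8.058e-4) / ln(8.058e-4/1.694e-2)
  = ln(0.00497642) / ln(0.0475679)
  = -5.303045 / -3.045597 ≈ 1.741217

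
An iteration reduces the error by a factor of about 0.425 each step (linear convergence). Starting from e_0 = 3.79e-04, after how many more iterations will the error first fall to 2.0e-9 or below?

After k steps, e_k ≈ 3.79e-04·0.425^k.
Need 0.425^k ≤ 2.0e-9/3.79e-04 = 5.27704e-06.
k ≥ ln(5.27704e-06)/ln(0.425) = -12.1521/-0.85567 = 14.202.
Smallest integer k = 15.

15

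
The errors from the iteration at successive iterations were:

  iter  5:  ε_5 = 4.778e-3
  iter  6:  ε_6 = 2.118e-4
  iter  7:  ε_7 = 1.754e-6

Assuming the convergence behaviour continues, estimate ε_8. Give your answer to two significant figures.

1.1e-9

First estimate the order: p ≈ ln(ε_7/ε_6) / ln(ε_6/ε_5) = ln(1.754e-6/2.118e-4)/ln(2.118e-4/4.778e-3) = ln(0.0082814)/ln(0.0443282) ≈ 1.5384.
Then ε_8 ≈ ε_7·(ε_7/ε_6)^p = 1.754e-6·(0.0082814)^1.5384 = 1.754e-6·0.000626918 ≈ 1.1e-09.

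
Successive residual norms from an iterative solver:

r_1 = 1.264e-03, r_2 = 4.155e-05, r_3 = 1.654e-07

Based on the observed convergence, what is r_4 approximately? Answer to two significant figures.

First estimate the order: p ≈ ln(r_3/r_2) / ln(r_2/r_1) = ln(1.654e-07/4.155e-05)/ln(4.155e-05/1.264e-03) = ln(0.00398075)/ln(0.0328718) ≈ 1.6182.
Then r_4 ≈ r_3·(r_3/r_2)^p = 1.654e-07·(0.00398075)^1.6182 = 1.654e-07·0.000130696 ≈ 2.162e-11.

2.2e-11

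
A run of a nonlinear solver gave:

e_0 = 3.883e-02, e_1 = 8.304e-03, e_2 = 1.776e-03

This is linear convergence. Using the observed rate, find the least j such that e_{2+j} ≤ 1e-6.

Rate ρ ≈ e_2/e_1 = 1.776e-03/8.304e-03 = 0.2139.
After j more steps, e_{2+j} ≈ 1.776e-03·ρ^j; need ρ^j ≤ 1e-6/1.776e-03 = 0.000563063.
j ≥ ln(0.000563063)/ln(0.2139) = -7.4821/-1.54225 = 4.851.
So 5 more iterations are needed.

5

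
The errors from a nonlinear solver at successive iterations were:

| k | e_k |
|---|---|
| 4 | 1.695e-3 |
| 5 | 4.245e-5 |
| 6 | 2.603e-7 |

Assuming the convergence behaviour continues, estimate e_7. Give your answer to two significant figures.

2.3e-10

First estimate the order: p ≈ ln(e_6/e_5) / ln(e_5/e_4) = ln(2.603e-7/4.245e-5)/ln(4.245e-5/1.695e-3) = ln(0.00613192)/ln(0.0250442) ≈ 1.3816.
Then e_7 ≈ e_6·(e_6/e_5)^p = 2.603e-7·(0.00613192)^1.3816 = 2.603e-7·0.000877694 ≈ 2.285e-10.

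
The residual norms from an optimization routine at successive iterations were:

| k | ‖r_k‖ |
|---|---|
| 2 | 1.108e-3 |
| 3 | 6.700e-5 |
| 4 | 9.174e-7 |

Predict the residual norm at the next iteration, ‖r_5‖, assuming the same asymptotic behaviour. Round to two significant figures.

First estimate the order: p ≈ ln(‖r_4‖/‖r_3‖) / ln(‖r_3‖/‖r_2‖) = ln(9.174e-7/6.700e-5)/ln(6.700e-5/1.108e-3) = ln(0.0136925)/ln(0.0604693) ≈ 1.5294.
Then ‖r_5‖ ≈ ‖r_4‖·(‖r_4‖/‖r_3‖)^p = 9.174e-7·(0.0136925)^1.5294 = 9.174e-7·0.00141233 ≈ 1.296e-09.

1.3e-9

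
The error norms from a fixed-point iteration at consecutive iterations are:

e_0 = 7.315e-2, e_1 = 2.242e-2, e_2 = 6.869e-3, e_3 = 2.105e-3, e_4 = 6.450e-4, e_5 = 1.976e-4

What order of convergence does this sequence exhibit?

1

Consecutive ratios: e_5/e_4 = 1.976e-4/6.450e-4 = 0.306357, e_4/e_3 = 6.450e-4/2.105e-3 = 0.306413.
p ≈ ln(0.306357)/ln(0.306413) = -1.1830/-1.1828 ≈ 1.00.
So the convergence is linear (order 1).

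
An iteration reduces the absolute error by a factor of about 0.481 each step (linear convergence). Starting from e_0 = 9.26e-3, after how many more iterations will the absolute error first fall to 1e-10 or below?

26

After k steps, e_k ≈ 9.26e-3·0.481^k.
Need 0.481^k ≤ 1e-10/9.26e-3 = 1.07991e-08.
k ≥ ln(1.07991e-08)/ln(0.481) = -18.3438/-0.73189 = 25.064.
Smallest integer k = 26.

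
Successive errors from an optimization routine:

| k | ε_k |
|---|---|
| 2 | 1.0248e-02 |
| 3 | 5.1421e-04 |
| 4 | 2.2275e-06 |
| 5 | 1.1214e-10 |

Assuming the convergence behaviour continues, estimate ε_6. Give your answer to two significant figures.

1.7e-18

First estimate the order: p ≈ ln(ε_5/ε_4) / ln(ε_4/ε_3) = ln(1.1214e-10/2.2275e-06)/ln(2.2275e-06/5.1421e-04) = ln(5.03434e-05)/ln(0.00433189) ≈ 1.8187.
Then ε_6 ≈ ε_5·(ε_5/ε_4)^p = 1.1214e-10·(5.03434e-05)^1.8187 = 1.1214e-10·1.52448e-08 ≈ 1.71e-18.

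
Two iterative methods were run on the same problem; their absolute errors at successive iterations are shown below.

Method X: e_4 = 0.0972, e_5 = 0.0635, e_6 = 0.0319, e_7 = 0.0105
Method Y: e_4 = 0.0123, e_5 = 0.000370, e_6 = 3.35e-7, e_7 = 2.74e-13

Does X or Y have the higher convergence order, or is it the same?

Y

Method X: p ≈ ln(0.0105/0.0319)/ln(0.0319/0.0635) ≈ 1.61.
Method Y: p ≈ ln(2.74e-13/3.35e-7)/ln(3.35e-7/0.000370) ≈ 2.00.
Method Y has the higher order (≈2.0 vs ≈1.6).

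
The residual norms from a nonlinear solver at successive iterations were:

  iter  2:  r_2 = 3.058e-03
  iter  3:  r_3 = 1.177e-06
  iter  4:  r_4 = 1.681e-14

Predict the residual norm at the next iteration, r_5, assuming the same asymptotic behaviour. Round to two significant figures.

First estimate the order: p ≈ ln(r_4/r_3) / ln(r_3/r_2) = ln(1.681e-14/1.177e-06)/ln(1.177e-06/3.058e-03) = ln(1.42821e-08)/ln(0.000384892) ≈ 2.2975.
Then r_5 ≈ r_4·(r_4/r_3)^p = 1.681e-14·(1.42821e-08)^2.2975 = 1.681e-14·9.45442e-19 ≈ 1.589e-32.

1.6e-32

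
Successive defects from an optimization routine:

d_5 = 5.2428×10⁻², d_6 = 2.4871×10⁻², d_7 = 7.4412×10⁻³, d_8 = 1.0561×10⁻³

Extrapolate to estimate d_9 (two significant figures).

4.5e-5

First estimate the order: p ≈ ln(d_8/d_7) / ln(d_7/d_6) = ln(1.0561×10⁻³/7.4412×10⁻³)/ln(7.4412×10⁻³/2.4871×10⁻²) = ln(0.141926)/ln(0.299192) ≈ 1.6180.
Then d_9 ≈ d_8·(d_8/d_7)^p = 1.0561×10⁻³·(0.141926)^1.6180 = 1.0561×10⁻³·0.0424655 ≈ 4.485e-05.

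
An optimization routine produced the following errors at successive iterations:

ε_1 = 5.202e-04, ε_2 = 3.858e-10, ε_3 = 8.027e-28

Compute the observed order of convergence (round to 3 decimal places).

p ≈ ln(ε_3/ε_2) / ln(ε_2/ε_1)
  = ln(8.027e-28/3.858e-10) / ln(3.858e-10/5.202e-04)
  = ln(2.08061e-18) / ln(7.41638e-07)
  = -40.713871 / -14.114405 ≈ 2.884562

2.885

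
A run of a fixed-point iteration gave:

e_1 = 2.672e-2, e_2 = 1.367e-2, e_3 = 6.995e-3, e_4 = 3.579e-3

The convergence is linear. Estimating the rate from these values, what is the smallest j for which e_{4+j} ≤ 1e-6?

13

Rate ρ ≈ e_4/e_3 = 3.579e-3/6.995e-3 = 0.5117.
After j more steps, e_{4+j} ≈ 3.579e-3·ρ^j; need ρ^j ≤ 1e-6/3.579e-3 = 0.000279408.
j ≥ ln(0.000279408)/ln(0.5117) = -8.1828/-0.67002 = 12.213.
So 13 more iterations are needed.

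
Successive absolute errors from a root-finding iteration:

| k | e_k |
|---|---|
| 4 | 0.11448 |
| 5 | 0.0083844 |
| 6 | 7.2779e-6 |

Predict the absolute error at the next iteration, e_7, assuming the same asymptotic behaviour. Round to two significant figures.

First estimate the order: p ≈ ln(e_6/e_5) / ln(e_5/e_4) = ln(7.2779e-6/0.0083844)/ln(0.0083844/0.11448) = ln(0.000868029)/ln(0.073239) ≈ 2.6967.
Then e_7 ≈ e_6·(e_6/e_5)^p = 7.2779e-6·(0.000868029)^2.6967 = 7.2779e-6·5.54811e-09 ≈ 4.038e-14.

4.0e-14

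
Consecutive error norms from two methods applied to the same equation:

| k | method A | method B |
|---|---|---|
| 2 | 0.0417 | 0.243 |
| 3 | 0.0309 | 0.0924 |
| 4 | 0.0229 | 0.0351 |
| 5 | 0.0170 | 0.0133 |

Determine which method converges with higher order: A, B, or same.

same

Method A: p ≈ ln(0.0170/0.0229)/ln(0.0229/0.0309) ≈ 0.99.
Method B: p ≈ ln(0.0133/0.0351)/ln(0.0351/0.0924) ≈ 1.00.
Both orders ≈ 1.0 — effectively the same.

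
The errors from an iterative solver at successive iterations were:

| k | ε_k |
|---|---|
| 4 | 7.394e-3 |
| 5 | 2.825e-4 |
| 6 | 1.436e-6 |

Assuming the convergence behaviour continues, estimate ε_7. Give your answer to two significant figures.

First estimate the order: p ≈ ln(ε_6/ε_5) / ln(ε_5/ε_4) = ln(1.436e-6/2.825e-4)/ln(2.825e-4/7.394e-3) = ln(0.00508319)/ln(0.0382067) ≈ 1.6178.
Then ε_7 ≈ ε_6·(ε_6/ε_5)^p = 1.436e-6·(0.00508319)^1.6178 = 1.436e-6·0.00019453 ≈ 2.793e-10.

2.8e-10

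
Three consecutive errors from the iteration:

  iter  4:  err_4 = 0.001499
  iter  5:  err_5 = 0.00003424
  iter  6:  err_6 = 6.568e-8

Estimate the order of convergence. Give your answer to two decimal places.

p ≈ ln(err_6/err_5) / ln(err_5/err_4)
  = ln(6.568e-8/0.00003424) / ln(0.00003424/0.001499)
  = ln(0.00191822) / ln(0.0228419)
  = -6.25636 / -3.77916 ≈ 1.65549

1.66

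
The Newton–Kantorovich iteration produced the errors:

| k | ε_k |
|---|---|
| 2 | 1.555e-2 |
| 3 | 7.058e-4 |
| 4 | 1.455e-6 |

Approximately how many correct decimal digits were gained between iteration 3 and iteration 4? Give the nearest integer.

Digits gained ≈ log₁₀(ε_3/ε_4) = log₁₀(7.058e-4/1.455e-6) = log₁₀(485.086) ≈ 2.686.

3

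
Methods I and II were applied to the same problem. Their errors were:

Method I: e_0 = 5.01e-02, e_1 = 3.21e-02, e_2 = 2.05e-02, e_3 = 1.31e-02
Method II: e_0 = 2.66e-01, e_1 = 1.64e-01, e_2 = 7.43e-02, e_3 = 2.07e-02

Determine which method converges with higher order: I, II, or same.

II

Method I: p ≈ ln(1.31e-02/2.05e-02)/ln(2.05e-02/3.21e-02) ≈ 1.00.
Method II: p ≈ ln(2.07e-02/7.43e-02)/ln(7.43e-02/1.64e-01) ≈ 1.61.
Method II has the higher order (≈1.6 vs ≈1.0).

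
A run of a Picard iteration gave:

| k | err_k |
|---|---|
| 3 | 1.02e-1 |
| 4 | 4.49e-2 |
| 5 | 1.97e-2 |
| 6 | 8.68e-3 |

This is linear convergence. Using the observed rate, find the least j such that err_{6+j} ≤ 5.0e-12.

26

Rate ρ ≈ err_6/err_5 = 8.68e-3/1.97e-2 = 0.4406.
After j more steps, err_{6+j} ≈ 8.68e-3·ρ^j; need ρ^j ≤ 5.0e-12/8.68e-3 = 5.76037e-10.
j ≥ ln(5.76037e-10)/ln(0.4406) = -21.2748/-0.81962 = 25.957.
So 26 more iterations are needed.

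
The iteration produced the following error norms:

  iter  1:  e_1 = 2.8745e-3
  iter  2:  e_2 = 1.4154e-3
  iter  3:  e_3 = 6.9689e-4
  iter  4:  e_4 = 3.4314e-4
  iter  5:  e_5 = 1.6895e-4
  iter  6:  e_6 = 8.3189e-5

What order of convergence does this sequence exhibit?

1

Consecutive ratios: e_6/e_5 = 8.3189e-5/1.6895e-4 = 0.492388, e_5/e_4 = 1.6895e-4/3.4314e-4 = 0.492365.
p ≈ ln(0.492388)/ln(0.492365) = -0.7085/-0.7085 ≈ 1.00.
So the convergence is linear (order 1).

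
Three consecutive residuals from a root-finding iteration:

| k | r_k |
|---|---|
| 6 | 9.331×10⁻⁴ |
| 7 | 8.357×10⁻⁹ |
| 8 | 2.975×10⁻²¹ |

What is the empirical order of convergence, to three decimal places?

2.466

p ≈ ln(r_8/r_7) / ln(r_7/r_6)
  = ln(2.975×10⁻²¹/8.357×10⁻⁹) / ln(8.357×10⁻⁹/9.331×10⁻⁴)
  = ln(3.55989e-13) / ln(8.95617e-06)
  = -28.663877 / -11.623168 ≈ 2.466098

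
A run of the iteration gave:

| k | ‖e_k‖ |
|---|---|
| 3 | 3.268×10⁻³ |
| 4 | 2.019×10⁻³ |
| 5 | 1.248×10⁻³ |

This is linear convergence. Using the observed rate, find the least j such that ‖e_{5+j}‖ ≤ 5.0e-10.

31

Rate ρ ≈ ‖e_5‖/‖e_4‖ = 1.248×10⁻³/2.019×10⁻³ = 0.6181.
After j more steps, ‖e_{5+j}‖ ≈ 1.248×10⁻³·ρ^j; need ρ^j ≤ 5.0e-10/1.248×10⁻³ = 4.00641e-07.
j ≥ ln(4.00641e-07)/ln(0.6181) = -14.7302/-0.48111 = 30.617.
So 31 more iterations are needed.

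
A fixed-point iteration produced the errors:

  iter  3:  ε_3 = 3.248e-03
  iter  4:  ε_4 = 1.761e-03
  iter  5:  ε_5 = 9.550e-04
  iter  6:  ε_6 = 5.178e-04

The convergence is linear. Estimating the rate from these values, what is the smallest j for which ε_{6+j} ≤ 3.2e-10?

24

Rate ρ ≈ ε_6/ε_5 = 5.178e-04/9.550e-04 = 0.5422.
After j more steps, ε_{6+j} ≈ 5.178e-04·ρ^j; need ρ^j ≤ 3.2e-10/5.178e-04 = 6.17999e-07.
j ≥ ln(6.17999e-07)/ln(0.5422) = -14.2968/-0.61212 = 23.356.
So 24 more iterations are needed.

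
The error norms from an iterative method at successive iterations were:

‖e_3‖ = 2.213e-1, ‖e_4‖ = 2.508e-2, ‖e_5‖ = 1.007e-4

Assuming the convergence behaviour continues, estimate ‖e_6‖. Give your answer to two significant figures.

8.5e-11

First estimate the order: p ≈ ln(‖e_5‖/‖e_4‖) / ln(‖e_4‖/‖e_3‖) = ln(1.007e-4/2.508e-2)/ln(2.508e-2/2.213e-1) = ln(0.00401515)/ln(0.11333) ≈ 2.5340.
Then ‖e_6‖ ≈ ‖e_5‖·(‖e_5‖/‖e_4‖)^p = 1.007e-4·(0.00401515)^2.5340 = 1.007e-4·8.46799e-07 ≈ 8.527e-11.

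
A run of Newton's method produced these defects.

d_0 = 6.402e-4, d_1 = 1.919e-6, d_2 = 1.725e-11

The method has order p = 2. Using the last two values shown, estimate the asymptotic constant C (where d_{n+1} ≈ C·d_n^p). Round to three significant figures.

4.68

C ≈ d_2 / d_1^2
  = 1.725e-11 / (1.919e-6)^2
  = 1.725e-11 / 3.68256e-12 ≈ 4.6842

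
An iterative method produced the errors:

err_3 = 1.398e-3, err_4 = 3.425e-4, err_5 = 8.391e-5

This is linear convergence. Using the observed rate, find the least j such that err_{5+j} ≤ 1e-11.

12

Rate ρ ≈ err_5/err_4 = 8.391e-5/3.425e-4 = 0.2450.
After j more steps, err_{5+j} ≈ 8.391e-5·ρ^j; need ρ^j ≤ 1e-11/8.391e-5 = 1.19175e-07.
j ≥ ln(1.19175e-07)/ln(0.2450) = -15.9427/-1.40650 = 11.335.
So 12 more iterations are needed.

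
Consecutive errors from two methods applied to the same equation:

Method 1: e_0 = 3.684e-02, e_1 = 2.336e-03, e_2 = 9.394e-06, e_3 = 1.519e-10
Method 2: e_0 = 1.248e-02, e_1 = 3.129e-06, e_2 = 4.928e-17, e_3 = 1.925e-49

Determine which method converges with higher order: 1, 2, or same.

Method 1: p ≈ ln(1.519e-10/9.394e-06)/ln(9.394e-06/2.336e-03) ≈ 2.00.
Method 2: p ≈ ln(1.925e-49/4.928e-17)/ln(4.928e-17/3.129e-06) ≈ 3.00.
Method 2 has the higher order (≈3.0 vs ≈2.0).

2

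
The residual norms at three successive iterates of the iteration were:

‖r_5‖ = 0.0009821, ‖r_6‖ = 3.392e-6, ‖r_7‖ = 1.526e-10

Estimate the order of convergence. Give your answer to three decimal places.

1.766

p ≈ ln(‖r_7‖/‖r_6‖) / ln(‖r_6‖/‖r_5‖)
  = ln(1.526e-10/3.392e-6) / ln(3.392e-6/0.0009821)
  = ln(4.49882e-05) / ln(0.00345382)
  = -10.009110 / -5.668274 ≈ 1.765813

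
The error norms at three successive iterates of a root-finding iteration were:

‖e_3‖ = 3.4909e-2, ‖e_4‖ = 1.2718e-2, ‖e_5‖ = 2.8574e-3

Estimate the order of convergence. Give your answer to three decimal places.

p ≈ ln(‖e_5‖/‖e_4‖) / ln(‖e_4‖/‖e_3‖)
  = ln(2.8574e-3/1.2718e-2) / ln(1.2718e-2/3.4909e-2)
  = ln(0.224674) / ln(0.364319)
  = -1.493105 / -1.009725 ≈ 1.478724

1.479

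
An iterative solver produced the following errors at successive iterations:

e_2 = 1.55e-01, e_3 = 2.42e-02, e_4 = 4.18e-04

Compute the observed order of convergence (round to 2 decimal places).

p ≈ ln(e_4/e_3) / ln(e_3/e_2)
  = ln(4.18e-04/2.42e-02) / ln(2.42e-02/1.55e-01)
  = ln(0.0172727) / ln(0.156129)
  = -4.05863 / -1.85707 ≈ 2.18550

2.19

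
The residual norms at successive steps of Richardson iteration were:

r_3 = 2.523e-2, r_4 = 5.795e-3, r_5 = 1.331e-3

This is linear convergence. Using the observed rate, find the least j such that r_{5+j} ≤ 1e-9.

Rate ρ ≈ r_5/r_4 = 1.331e-3/5.795e-3 = 0.2297.
After j more steps, r_{5+j} ≈ 1.331e-3·ρ^j; need ρ^j ≤ 1e-9/1.331e-3 = 7.51315e-07.
j ≥ ln(7.51315e-07)/ln(0.2297) = -14.1014/-1.47098 = 9.586.
So 10 more iterations are needed.

10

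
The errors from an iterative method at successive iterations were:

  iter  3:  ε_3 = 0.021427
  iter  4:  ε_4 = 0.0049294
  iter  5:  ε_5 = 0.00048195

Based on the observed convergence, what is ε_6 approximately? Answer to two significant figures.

1.2e-5

First estimate the order: p ≈ ln(ε_5/ε_4) / ln(ε_4/ε_3) = ln(0.00048195/0.0049294)/ln(0.0049294/0.021427) = ln(0.0977705)/ln(0.230056) ≈ 1.5823.
Then ε_6 ≈ ε_5·(ε_5/ε_4)^p = 0.00048195·(0.0977705)^1.5823 = 0.00048195·0.0252468 ≈ 1.217e-05.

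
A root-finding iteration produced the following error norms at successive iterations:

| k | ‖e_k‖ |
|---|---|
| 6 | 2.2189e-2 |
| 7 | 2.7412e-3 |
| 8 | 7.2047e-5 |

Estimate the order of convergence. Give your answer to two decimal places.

p ≈ ln(‖e_8‖/‖e_7‖) / ln(‖e_7‖/‖e_6‖)
  = ln(7.2047e-5/2.7412e-3) / ln(2.7412e-3/2.2189e-2)
  = ln(0.026283) / ln(0.123539)
  = -3.63883 / -2.09120 ≈ 1.74007

1.74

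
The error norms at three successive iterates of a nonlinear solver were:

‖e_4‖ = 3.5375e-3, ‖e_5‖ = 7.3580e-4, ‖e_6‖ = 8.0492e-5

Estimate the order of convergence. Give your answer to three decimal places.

p ≈ ln(‖e_6‖/‖e_5‖) / ln(‖e_5‖/‖e_4‖)
  = ln(8.0492e-5/7.3580e-4) / ln(7.3580e-4/3.5375e-3)
  = ln(0.109394) / ln(0.208)
  = -2.212799 / -1.570217 ≈ 1.409231

1.409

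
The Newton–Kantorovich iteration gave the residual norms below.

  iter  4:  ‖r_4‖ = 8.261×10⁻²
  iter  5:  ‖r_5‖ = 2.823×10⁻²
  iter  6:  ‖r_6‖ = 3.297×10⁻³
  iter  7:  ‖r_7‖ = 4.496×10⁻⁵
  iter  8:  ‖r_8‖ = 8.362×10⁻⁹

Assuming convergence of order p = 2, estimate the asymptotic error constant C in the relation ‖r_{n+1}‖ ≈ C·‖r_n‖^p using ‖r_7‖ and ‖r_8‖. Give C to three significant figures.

C ≈ ‖r_8‖ / ‖r_7‖^2
  = 8.362×10⁻⁹ / (4.496×10⁻⁵)^2
  = 8.362×10⁻⁹ / 2.0214e-09 ≈ 4.1367

4.14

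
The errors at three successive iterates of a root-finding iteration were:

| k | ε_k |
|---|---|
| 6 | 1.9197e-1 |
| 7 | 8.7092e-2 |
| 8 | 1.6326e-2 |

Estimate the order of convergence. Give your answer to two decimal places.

p ≈ ln(ε_8/ε_7) / ln(ε_7/ε_6)
  = ln(1.6326e-2/8.7092e-2) / ln(8.7092e-2/1.9197e-1)
  = ln(0.187457) / ln(0.453675)
  = -1.67421 / -0.79037 ≈ 2.11826

2.12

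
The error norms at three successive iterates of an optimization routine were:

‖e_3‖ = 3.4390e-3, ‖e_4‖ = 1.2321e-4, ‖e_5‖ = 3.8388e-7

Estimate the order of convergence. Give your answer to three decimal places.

1.734

p ≈ ln(‖e_5‖/‖e_4‖) / ln(‖e_4‖/‖e_3‖)
  = ln(3.8388e-7/1.2321e-4) / ln(1.2321e-4/3.4390e-3)
  = ln(0.00311566) / ln(0.0358273)
  = -5.771314 / -3.329045 ≈ 1.733625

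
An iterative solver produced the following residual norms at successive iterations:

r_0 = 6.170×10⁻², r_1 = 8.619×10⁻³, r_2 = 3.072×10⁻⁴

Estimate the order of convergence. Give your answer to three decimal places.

p ≈ ln(r_2/r_1) / ln(r_1/r_0)
  = ln(3.072×10⁻⁴/8.619×10⁻³) / ln(8.619×10⁻³/6.170×10⁻²)
  = ln(0.0356422) / ln(0.139692)
  = -3.334225 / -1.968315 ≈ 1.693949

1.694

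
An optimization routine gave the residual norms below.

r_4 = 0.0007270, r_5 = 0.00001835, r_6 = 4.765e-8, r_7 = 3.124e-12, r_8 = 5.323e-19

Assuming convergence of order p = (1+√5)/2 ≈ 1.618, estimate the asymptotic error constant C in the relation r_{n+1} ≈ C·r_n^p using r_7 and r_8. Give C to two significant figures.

2.2

C ≈ r_8 / r_7^1.618
  = 5.323e-19 / (3.124e-12)^1.618
  = 5.323e-19 / 2.4235e-19 ≈ 2.1964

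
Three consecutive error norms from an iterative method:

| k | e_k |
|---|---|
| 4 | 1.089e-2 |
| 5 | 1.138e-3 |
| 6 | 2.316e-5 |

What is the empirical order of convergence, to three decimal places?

1.724

p ≈ ln(e_6/e_5) / ln(e_5/e_4)
  = ln(2.316e-5/1.138e-3) / ln(1.138e-3/1.089e-2)
  = ln(0.0203515) / ln(0.1045)
  = -3.894601 / -2.258568 ≈ 1.724367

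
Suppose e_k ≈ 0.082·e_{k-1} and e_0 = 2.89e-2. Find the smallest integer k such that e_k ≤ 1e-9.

After k steps, e_k ≈ 2.89e-2·0.082^k.
Need 0.082^k ≤ 1e-9/2.89e-2 = 3.46021e-08.
k ≥ ln(3.46021e-08)/ln(0.082) = -17.1794/-2.50104 = 6.869.
Smallest integer k = 7.

7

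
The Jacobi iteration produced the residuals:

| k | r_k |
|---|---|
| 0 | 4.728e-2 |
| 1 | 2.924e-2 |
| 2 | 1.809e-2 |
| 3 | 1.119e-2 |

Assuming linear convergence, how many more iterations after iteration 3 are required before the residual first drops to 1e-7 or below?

Rate ρ ≈ r_3/r_2 = 1.119e-2/1.809e-2 = 0.6186.
After j more steps, r_{3+j} ≈ 1.119e-2·ρ^j; need ρ^j ≤ 1e-7/1.119e-2 = 8.93655e-06.
j ≥ ln(8.93655e-06)/ln(0.6186) = -11.6254/-0.48030 = 24.204.
So 25 more iterations are needed.

25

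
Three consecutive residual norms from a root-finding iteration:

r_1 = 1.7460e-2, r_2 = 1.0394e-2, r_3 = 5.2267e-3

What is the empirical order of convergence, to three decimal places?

1.325

p ≈ ln(r_3/r_2) / ln(r_2/r_1)
  = ln(5.2267e-3/1.0394e-2) / ln(1.0394e-2/1.7460e-2)
  = ln(0.502857) / ln(0.595304)
  = -0.687449 / -0.518683 ≈ 1.325374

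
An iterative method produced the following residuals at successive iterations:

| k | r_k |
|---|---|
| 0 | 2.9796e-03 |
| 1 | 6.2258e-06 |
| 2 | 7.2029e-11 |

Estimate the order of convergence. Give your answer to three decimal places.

1.842

p ≈ ln(r_2/r_1) / ln(r_1/r_0)
  = ln(7.2029e-11/6.2258e-06) / ln(6.2258e-06/2.9796e-03)
  = ln(1.15694e-05) / ln(0.00208948)
  = -11.367147 / -6.170840 ≈ 1.842074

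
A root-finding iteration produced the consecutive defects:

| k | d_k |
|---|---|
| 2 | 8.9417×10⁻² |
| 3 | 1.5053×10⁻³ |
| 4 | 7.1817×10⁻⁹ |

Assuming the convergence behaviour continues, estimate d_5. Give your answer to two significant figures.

7.8e-25

First estimate the order: p ≈ ln(d_4/d_3) / ln(d_3/d_2) = ln(7.1817×10⁻⁹/1.5053×10⁻³)/ln(1.5053×10⁻³/8.9417×10⁻²) = ln(4.77094e-06)/ln(0.0168346) ≈ 3.0000.
Then d_5 ≈ d_4·(d_4/d_3)^p = 7.1817×10⁻⁹·(4.77094e-06)^3.0000 = 7.1817×10⁻⁹·1.08596e-16 ≈ 7.799e-25.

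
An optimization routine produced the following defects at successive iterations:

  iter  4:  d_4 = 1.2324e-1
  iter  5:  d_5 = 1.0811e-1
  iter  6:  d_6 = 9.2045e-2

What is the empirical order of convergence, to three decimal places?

p ≈ ln(d_6/d_5) / ln(d_5/d_4)
  = ln(9.2045e-2/1.0811e-1) / ln(1.0811e-1/1.2324e-1)
  = ln(0.851401) / ln(0.877231)
  = -0.160872 / -0.130985 ≈ 1.228171

1.228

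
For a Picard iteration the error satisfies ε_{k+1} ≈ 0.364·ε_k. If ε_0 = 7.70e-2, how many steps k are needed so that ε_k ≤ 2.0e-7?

After k steps, ε_k ≈ 7.70e-2·0.364^k.
Need 0.364^k ≤ 2.0e-7/7.70e-2 = 2.5974e-06.
k ≥ ln(2.5974e-06)/ln(0.364) = -12.8610/-1.01060 = 12.726.
Smallest integer k = 13.

13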